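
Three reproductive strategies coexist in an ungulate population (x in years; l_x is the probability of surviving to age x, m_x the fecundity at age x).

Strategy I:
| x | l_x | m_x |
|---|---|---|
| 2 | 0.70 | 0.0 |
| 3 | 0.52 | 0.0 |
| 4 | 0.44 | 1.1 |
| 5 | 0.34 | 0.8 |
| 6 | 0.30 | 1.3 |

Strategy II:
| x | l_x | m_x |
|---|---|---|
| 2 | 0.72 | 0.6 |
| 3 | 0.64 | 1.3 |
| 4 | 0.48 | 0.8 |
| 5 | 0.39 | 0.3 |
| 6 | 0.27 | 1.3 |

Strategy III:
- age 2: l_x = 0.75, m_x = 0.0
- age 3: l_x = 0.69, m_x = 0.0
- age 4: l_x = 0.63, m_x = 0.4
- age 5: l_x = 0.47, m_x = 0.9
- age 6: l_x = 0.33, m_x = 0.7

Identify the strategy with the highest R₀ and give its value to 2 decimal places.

2.12

Strategy I: R₀ = 0.70×0.0 + 0.52×0.0 + 0.44×1.1 + 0.34×0.8 + 0.30×1.3 = 1.1460
Strategy II: R₀ = 0.72×0.6 + 0.64×1.3 + 0.48×0.8 + 0.39×0.3 + 0.27×1.3 = 2.1160
Strategy III: R₀ = 0.75×0.0 + 0.69×0.0 + 0.63×0.4 + 0.47×0.9 + 0.33×0.7 = 0.9060
Highest R₀: strategy II with 2.1160.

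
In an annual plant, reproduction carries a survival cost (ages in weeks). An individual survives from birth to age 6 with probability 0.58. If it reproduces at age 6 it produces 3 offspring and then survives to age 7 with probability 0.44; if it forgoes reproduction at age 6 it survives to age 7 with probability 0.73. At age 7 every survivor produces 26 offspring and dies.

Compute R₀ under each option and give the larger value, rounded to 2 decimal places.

breed at age 6: R₀ = 0.58 × (3 + 0.44 × 26) = 0.58 × 14.4400 = 8.3752
delay to age 7: R₀ = 0.58 × (0.73 × 26) = 0.58 × 18.9800 = 11.0084
Higher: delay to age 7 (11.0084).

11.01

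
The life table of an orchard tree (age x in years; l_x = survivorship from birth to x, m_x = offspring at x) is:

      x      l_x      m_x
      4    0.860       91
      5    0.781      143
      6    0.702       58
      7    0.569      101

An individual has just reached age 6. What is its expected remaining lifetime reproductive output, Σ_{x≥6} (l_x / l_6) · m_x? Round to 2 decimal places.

139.86

l_6 = 0.702. Conditional survival from age 6 to x is l_x / l_6.
  x=6: (0.702/0.702) × 58 = 58.0000
  x=7: (0.569/0.702) × 101 = 81.8647
Sum = 58.0000 + 81.8647 = 139.8647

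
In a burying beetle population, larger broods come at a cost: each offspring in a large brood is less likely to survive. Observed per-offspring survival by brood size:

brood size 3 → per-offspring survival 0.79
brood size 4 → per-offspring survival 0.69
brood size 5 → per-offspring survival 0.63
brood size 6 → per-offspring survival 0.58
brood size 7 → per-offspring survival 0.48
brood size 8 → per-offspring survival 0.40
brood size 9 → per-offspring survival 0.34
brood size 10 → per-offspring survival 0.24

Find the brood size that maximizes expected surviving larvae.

6

Expected surviving larvae = c × s(c):
  c=3: 3 × 0.79 = 2.370
  c=4: 4 × 0.69 = 2.760
  c=5: 5 × 0.63 = 3.150
  c=6: 6 × 0.58 = 3.480
  c=7: 7 × 0.48 = 3.360
  c=8: 8 × 0.40 = 3.200
  c=9: 9 × 0.34 = 3.060
  c=10: 10 × 0.24 = 2.400
Maximum at c = 6 (3.480 surviving larvae).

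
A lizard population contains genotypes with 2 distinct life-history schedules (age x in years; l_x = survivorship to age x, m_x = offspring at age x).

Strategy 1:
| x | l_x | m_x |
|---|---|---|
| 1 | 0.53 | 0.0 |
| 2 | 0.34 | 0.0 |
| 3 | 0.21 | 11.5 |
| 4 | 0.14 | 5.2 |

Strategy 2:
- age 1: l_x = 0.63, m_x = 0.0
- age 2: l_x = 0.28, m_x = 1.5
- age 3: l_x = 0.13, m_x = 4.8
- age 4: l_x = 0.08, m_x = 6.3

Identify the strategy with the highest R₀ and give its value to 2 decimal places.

3.14

Strategy 1: R₀ = 0.53×0.0 + 0.34×0.0 + 0.21×11.5 + 0.14×5.2 = 3.1430
Strategy 2: R₀ = 0.63×0.0 + 0.28×1.5 + 0.13×4.8 + 0.08×6.3 = 1.5480
Highest R₀: strategy 1 with 3.1430.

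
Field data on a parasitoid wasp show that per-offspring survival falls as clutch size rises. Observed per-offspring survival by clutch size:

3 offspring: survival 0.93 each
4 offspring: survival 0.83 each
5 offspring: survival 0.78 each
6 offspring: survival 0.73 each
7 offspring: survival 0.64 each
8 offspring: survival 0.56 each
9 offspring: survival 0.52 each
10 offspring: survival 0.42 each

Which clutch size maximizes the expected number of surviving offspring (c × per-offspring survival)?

Expected surviving offspring = c × s(c):
  c=3: 3 × 0.93 = 2.790
  c=4: 4 × 0.83 = 3.320
  c=5: 5 × 0.78 = 3.900
  c=6: 6 × 0.73 = 4.380
  c=7: 7 × 0.64 = 4.480
  c=8: 8 × 0.56 = 4.480
  c=9: 9 × 0.52 = 4.680
  c=10: 10 × 0.42 = 4.200
Maximum at c = 9 (4.680 surviving offspring).

9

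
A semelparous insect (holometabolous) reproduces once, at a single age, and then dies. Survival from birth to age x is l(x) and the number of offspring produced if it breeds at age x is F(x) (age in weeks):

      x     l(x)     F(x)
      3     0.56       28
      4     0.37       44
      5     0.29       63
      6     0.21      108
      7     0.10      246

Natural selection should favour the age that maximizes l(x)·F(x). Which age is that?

Expected offspring if breeding at age x = l(x) × F(x):
  age 3: 0.56 × 28 = 15.680
  age 4: 0.37 × 44 = 16.280
  age 5: 0.29 × 63 = 18.270
  age 6: 0.21 × 108 = 22.680
  age 7: 0.10 × 246 = 24.600
Maximum at age 7 (24.600).

7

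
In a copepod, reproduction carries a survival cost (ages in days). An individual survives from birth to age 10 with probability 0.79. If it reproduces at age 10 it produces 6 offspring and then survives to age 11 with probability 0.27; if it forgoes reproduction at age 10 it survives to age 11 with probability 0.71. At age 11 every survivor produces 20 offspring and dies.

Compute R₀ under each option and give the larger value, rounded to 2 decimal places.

11.22

breed at age 10: R₀ = 0.79 × (6 + 0.27 × 20) = 0.79 × 11.4000 = 9.0060
delay to age 11: R₀ = 0.79 × (0.71 × 20) = 0.79 × 14.2000 = 11.2180
Higher: delay to age 11 (11.2180).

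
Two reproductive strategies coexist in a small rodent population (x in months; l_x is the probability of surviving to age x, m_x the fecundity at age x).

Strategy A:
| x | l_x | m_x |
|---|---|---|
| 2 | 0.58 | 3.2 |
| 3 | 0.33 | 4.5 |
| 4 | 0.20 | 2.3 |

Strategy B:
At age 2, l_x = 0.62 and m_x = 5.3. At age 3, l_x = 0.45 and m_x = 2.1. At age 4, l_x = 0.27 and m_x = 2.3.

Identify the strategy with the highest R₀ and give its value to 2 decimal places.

Strategy A: R₀ = 0.58×3.2 + 0.33×4.5 + 0.20×2.3 = 3.8010
Strategy B: R₀ = 0.62×5.3 + 0.45×2.1 + 0.27×2.3 = 4.8520
Highest R₀: strategy B with 4.8520.

4.85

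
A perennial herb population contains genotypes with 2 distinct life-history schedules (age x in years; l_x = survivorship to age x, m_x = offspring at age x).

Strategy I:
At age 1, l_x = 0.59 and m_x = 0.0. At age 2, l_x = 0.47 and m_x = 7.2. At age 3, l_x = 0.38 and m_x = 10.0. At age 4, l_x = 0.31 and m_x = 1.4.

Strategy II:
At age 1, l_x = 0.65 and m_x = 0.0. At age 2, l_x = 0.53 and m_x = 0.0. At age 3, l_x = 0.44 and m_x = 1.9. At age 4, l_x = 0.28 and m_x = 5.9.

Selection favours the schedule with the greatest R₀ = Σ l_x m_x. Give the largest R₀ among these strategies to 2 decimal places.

7.62

Strategy I: R₀ = 0.59×0.0 + 0.47×7.2 + 0.38×10.0 + 0.31×1.4 = 7.6180
Strategy II: R₀ = 0.65×0.0 + 0.53×0.0 + 0.44×1.9 + 0.28×5.9 = 2.4880
Highest R₀: strategy I with 7.6180.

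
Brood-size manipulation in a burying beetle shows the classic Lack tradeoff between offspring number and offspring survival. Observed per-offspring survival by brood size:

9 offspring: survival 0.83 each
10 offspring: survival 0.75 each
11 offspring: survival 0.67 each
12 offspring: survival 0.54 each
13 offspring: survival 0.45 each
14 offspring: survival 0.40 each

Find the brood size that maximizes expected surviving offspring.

10

Expected surviving offspring = c × s(c):
  c=9: 9 × 0.83 = 7.470
  c=10: 10 × 0.75 = 7.500
  c=11: 11 × 0.67 = 7.370
  c=12: 12 × 0.54 = 6.480
  c=13: 13 × 0.45 = 5.850
  c=14: 14 × 0.40 = 5.600
Maximum at c = 10 (7.500 surviving offspring).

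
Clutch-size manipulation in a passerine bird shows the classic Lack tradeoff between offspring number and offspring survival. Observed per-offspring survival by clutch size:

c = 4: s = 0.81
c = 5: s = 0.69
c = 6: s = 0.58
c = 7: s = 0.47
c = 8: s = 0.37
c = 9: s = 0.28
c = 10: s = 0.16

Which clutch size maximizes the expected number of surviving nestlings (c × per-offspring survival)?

Expected surviving nestlings = c × s(c):
  c=4: 4 × 0.81 = 3.240
  c=5: 5 × 0.69 = 3.450
  c=6: 6 × 0.58 = 3.480
  c=7: 7 × 0.47 = 3.290
  c=8: 8 × 0.37 = 2.960
  c=9: 9 × 0.28 = 2.520
  c=10: 10 × 0.16 = 1.600
Maximum at c = 6 (3.480 surviving nestlings).

6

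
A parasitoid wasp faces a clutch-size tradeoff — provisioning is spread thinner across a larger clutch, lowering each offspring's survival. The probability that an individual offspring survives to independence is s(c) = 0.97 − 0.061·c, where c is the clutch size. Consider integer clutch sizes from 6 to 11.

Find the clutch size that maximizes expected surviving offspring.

8

Expected surviving offspring = c × s(c):
  c=6: 6 × 0.604 = 3.624
  c=7: 7 × 0.543 = 3.801
  c=8: 8 × 0.482 = 3.856
  c=9: 9 × 0.421 = 3.789
  c=10: 10 × 0.360 = 3.600
  c=11: 11 × 0.299 = 3.289
Maximum at c = 8 (3.856 surviving offspring).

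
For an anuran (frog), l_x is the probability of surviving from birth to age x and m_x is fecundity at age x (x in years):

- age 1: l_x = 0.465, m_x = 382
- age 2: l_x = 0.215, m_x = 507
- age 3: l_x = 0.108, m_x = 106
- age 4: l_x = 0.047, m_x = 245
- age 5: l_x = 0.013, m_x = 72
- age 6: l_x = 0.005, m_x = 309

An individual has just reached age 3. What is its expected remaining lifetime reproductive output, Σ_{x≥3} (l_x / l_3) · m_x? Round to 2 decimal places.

l_3 = 0.108. Conditional survival from age 3 to x is l_x / l_3.
  x=3: (0.108/0.108) × 106 = 106.0000
  x=4: (0.047/0.108) × 245 = 106.6204
  x=5: (0.013/0.108) × 72 = 8.6667
  x=6: (0.005/0.108) × 309 = 14.3056
Sum = 106.0000 + 106.6204 + 8.6667 + 14.3056 = 235.5926

235.59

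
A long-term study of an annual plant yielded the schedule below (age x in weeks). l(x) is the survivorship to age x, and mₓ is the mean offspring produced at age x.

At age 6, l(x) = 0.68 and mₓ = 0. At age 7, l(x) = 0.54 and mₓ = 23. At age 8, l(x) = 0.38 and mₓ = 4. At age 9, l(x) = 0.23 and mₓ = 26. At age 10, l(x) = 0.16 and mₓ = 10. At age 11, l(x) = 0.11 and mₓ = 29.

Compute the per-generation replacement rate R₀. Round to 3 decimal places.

R₀ = Σ l(x) mₓ:
  age 6: 0.68 × 0 = 0.0000
  age 7: 0.54 × 23 = 12.4200
  age 8: 0.38 × 4 = 1.5200
  age 9: 0.23 × 26 = 5.9800
  age 10: 0.16 × 10 = 1.6000
  age 11: 0.11 × 29 = 3.1900
R₀ = 0.0000 + 12.4200 + 1.5200 + 5.9800 + 1.6000 + 3.1900 = 24.7100

24.710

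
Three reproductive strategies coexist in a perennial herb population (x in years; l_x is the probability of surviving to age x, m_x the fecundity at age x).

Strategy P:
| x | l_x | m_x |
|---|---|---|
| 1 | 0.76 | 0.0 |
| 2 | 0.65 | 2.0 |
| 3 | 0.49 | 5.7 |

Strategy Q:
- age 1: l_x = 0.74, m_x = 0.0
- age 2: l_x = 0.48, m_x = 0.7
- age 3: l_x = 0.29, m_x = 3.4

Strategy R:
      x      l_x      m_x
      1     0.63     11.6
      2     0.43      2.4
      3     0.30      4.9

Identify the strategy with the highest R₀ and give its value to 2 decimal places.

9.81

Strategy P: R₀ = 0.76×0.0 + 0.65×2.0 + 0.49×5.7 = 4.0930
Strategy Q: R₀ = 0.74×0.0 + 0.48×0.7 + 0.29×3.4 = 1.3220
Strategy R: R₀ = 0.63×11.6 + 0.43×2.4 + 0.30×4.9 = 9.8100
Highest R₀: strategy R with 9.8100.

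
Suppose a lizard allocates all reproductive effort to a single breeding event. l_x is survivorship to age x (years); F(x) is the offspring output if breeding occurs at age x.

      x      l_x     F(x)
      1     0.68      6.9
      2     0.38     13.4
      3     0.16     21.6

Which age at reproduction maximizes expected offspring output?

2

Expected offspring if breeding at age x = l_x × F(x):
  age 1: 0.68 × 6.9 = 4.692
  age 2: 0.38 × 13.4 = 5.092
  age 3: 0.16 × 21.6 = 3.456
Maximum at age 2 (5.092).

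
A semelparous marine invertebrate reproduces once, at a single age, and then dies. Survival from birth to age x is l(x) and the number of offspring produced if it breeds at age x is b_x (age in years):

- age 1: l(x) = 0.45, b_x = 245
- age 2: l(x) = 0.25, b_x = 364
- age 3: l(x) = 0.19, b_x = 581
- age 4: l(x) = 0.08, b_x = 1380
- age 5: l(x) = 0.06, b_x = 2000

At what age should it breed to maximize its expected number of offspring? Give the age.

Expected offspring if breeding at age x = l(x) × b_x:
  age 1: 0.45 × 245 = 110.250
  age 2: 0.25 × 364 = 91.000
  age 3: 0.19 × 581 = 110.390
  age 4: 0.08 × 1380 = 110.400
  age 5: 0.06 × 2000 = 120.000
Maximum at age 5 (120.000).

5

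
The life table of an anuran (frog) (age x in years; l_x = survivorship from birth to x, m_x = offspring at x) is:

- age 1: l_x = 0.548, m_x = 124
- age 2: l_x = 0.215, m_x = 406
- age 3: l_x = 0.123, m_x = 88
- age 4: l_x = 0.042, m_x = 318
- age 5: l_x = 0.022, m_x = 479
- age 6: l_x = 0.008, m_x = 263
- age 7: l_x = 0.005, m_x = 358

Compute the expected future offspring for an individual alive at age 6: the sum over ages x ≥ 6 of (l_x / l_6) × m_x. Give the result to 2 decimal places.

486.75

l_6 = 0.008. Conditional survival from age 6 to x is l_x / l_6.
  x=6: (0.008/0.008) × 263 = 263.0000
  x=7: (0.005/0.008) × 358 = 223.7500
Sum = 263.0000 + 223.7500 = 486.7500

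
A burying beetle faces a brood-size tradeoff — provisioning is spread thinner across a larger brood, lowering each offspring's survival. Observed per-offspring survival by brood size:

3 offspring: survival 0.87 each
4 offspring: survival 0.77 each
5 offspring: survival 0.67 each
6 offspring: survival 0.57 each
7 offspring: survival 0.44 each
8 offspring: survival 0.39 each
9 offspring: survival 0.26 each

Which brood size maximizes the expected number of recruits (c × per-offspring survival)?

6

Expected recruits = c × s(c):
  c=3: 3 × 0.87 = 2.610
  c=4: 4 × 0.77 = 3.080
  c=5: 5 × 0.67 = 3.350
  c=6: 6 × 0.57 = 3.420
  c=7: 7 × 0.44 = 3.080
  c=8: 8 × 0.39 = 3.120
  c=9: 9 × 0.26 = 2.340
Maximum at c = 6 (3.420 recruits).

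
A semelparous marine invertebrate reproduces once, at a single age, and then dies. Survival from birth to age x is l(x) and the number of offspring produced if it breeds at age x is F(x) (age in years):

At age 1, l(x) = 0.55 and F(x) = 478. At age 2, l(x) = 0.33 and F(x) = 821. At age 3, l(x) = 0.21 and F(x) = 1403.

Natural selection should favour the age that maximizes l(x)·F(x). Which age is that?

3

Expected offspring if breeding at age x = l(x) × F(x):
  age 1: 0.55 × 478 = 262.900
  age 2: 0.33 × 821 = 270.930
  age 3: 0.21 × 1403 = 294.630
Maximum at age 3 (294.630).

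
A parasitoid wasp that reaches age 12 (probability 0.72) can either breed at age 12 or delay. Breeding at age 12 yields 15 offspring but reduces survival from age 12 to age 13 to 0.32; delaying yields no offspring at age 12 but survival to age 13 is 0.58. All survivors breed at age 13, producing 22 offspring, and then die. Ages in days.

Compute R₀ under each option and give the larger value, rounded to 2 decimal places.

breed at age 12: R₀ = 0.72 × (15 + 0.32 × 22) = 0.72 × 22.0400 = 15.8688
delay to age 13: R₀ = 0.72 × (0.58 × 22) = 0.72 × 12.7600 = 9.1872
Higher: breed at age 12 (15.8688).

15.87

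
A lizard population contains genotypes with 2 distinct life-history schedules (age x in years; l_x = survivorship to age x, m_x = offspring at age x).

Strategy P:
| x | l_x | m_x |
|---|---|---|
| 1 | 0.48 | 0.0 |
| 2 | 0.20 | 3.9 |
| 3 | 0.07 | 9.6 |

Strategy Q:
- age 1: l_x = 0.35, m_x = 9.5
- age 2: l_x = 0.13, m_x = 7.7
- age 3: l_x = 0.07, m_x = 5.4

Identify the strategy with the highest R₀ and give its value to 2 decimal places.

Strategy P: R₀ = 0.48×0.0 + 0.20×3.9 + 0.07×9.6 = 1.4520
Strategy Q: R₀ = 0.35×9.5 + 0.13×7.7 + 0.07×5.4 = 4.7040
Highest R₀: strategy Q with 4.7040.

4.70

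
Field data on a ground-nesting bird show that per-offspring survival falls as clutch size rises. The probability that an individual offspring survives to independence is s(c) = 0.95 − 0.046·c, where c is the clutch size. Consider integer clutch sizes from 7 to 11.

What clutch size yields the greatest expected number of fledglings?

Expected fledglings = c × s(c):
  c=7: 7 × 0.628 = 4.396
  c=8: 8 × 0.582 = 4.656
  c=9: 9 × 0.536 = 4.824
  c=10: 10 × 0.490 = 4.900
  c=11: 11 × 0.444 = 4.884
Maximum at c = 10 (4.900 fledglings).

10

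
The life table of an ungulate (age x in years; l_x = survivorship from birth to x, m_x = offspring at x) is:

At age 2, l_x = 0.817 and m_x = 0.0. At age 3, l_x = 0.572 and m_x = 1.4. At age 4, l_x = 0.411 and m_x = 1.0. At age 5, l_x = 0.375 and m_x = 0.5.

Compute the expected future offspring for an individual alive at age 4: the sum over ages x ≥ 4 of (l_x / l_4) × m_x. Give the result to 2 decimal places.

l_4 = 0.411. Conditional survival from age 4 to x is l_x / l_4.
  x=4: (0.411/0.411) × 1.0 = 1.0000
  x=5: (0.375/0.411) × 0.5 = 0.4562
Sum = 1.0000 + 0.4562 = 1.4562

1.46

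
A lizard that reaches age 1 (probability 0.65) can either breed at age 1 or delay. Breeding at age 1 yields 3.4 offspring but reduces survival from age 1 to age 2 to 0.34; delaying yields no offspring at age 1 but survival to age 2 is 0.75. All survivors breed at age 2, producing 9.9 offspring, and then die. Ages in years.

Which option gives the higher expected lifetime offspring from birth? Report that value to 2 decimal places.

4.83

breed at age 1: R₀ = 0.65 × (3.4 + 0.34 × 9.9) = 0.65 × 6.7660 = 4.3979
delay to age 2: R₀ = 0.65 × (0.75 × 9.9) = 0.65 × 7.4250 = 4.8263
Higher: delay to age 2 (4.8263).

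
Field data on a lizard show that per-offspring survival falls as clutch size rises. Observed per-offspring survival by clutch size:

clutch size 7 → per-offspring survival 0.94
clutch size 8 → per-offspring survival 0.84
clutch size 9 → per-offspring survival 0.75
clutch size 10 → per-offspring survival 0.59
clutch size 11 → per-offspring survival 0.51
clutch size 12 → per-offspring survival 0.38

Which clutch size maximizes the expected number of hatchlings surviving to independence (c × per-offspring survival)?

Expected hatchlings surviving to independence = c × s(c):
  c=7: 7 × 0.94 = 6.580
  c=8: 8 × 0.84 = 6.720
  c=9: 9 × 0.75 = 6.750
  c=10: 10 × 0.59 = 5.900
  c=11: 11 × 0.51 = 5.610
  c=12: 12 × 0.38 = 4.560
Maximum at c = 9 (6.750 hatchlings surviving to independence).

9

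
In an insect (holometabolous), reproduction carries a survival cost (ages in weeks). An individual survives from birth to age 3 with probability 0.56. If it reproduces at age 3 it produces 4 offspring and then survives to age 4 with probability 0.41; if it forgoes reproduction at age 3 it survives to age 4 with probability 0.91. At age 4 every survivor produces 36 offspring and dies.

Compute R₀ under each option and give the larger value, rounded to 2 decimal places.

18.35

breed at age 3: R₀ = 0.56 × (4 + 0.41 × 36) = 0.56 × 18.7600 = 10.5056
delay to age 4: R₀ = 0.56 × (0.91 × 36) = 0.56 × 32.7600 = 18.3456
Higher: delay to age 4 (18.3456).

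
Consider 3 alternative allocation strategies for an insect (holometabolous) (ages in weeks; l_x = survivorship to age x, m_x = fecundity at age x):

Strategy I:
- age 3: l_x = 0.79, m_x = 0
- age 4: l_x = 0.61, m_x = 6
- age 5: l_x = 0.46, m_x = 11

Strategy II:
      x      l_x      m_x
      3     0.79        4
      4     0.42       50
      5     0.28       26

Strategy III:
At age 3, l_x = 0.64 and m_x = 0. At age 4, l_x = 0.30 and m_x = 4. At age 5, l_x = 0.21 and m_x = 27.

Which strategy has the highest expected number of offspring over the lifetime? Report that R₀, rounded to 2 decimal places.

31.44

Strategy I: R₀ = 0.79×0 + 0.61×6 + 0.46×11 = 8.7200
Strategy II: R₀ = 0.79×4 + 0.42×50 + 0.28×26 = 31.4400
Strategy III: R₀ = 0.64×0 + 0.30×4 + 0.21×27 = 6.8700
Highest R₀: strategy II with 31.4400.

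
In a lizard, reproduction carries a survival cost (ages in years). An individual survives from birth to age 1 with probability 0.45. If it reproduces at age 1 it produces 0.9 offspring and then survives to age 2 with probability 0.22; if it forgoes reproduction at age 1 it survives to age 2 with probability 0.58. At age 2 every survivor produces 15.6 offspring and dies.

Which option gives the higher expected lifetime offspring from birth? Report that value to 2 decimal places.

4.07

breed at age 1: R₀ = 0.45 × (0.9 + 0.22 × 15.6) = 0.45 × 4.3320 = 1.9494
delay to age 2: R₀ = 0.45 × (0.58 × 15.6) = 0.45 × 9.0480 = 4.0716
Higher: delay to age 2 (4.0716).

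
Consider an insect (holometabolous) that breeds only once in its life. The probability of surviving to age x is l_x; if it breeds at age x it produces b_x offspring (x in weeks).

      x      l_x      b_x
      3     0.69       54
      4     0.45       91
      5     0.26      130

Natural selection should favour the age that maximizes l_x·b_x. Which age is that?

4

Expected offspring if breeding at age x = l_x × b_x:
  age 3: 0.69 × 54 = 37.260
  age 4: 0.45 × 91 = 40.950
  age 5: 0.26 × 130 = 33.800
Maximum at age 4 (40.950).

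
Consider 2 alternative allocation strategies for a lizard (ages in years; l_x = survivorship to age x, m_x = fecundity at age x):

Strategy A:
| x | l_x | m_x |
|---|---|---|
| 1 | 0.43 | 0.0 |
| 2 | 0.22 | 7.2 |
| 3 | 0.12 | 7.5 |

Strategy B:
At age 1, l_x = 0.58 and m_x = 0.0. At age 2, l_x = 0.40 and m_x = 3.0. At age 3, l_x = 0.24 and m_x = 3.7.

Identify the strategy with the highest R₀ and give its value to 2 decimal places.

Strategy A: R₀ = 0.43×0.0 + 0.22×7.2 + 0.12×7.5 = 2.4840
Strategy B: R₀ = 0.58×0.0 + 0.40×3.0 + 0.24×3.7 = 2.0880
Highest R₀: strategy A with 2.4840.

2.48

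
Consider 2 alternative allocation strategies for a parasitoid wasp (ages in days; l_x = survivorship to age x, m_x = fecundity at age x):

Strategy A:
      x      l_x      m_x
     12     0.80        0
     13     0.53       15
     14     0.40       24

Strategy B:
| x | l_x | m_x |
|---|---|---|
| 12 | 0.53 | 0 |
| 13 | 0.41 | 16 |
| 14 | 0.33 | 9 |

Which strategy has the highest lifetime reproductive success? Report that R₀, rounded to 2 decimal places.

17.55

Strategy A: R₀ = 0.80×0 + 0.53×15 + 0.40×24 = 17.5500
Strategy B: R₀ = 0.53×0 + 0.41×16 + 0.33×9 = 9.5300
Highest R₀: strategy A with 17.5500.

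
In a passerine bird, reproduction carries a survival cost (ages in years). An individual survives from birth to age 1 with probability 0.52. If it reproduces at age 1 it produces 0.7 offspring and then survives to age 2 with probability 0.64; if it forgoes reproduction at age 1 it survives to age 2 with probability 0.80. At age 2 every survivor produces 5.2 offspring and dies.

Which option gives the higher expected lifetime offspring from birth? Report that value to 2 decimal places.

breed at age 1: R₀ = 0.52 × (0.7 + 0.64 × 5.2) = 0.52 × 4.0280 = 2.0946
delay to age 2: R₀ = 0.52 × (0.80 × 5.2) = 0.52 × 4.1600 = 2.1632
Higher: delay to age 2 (2.1632).

2.16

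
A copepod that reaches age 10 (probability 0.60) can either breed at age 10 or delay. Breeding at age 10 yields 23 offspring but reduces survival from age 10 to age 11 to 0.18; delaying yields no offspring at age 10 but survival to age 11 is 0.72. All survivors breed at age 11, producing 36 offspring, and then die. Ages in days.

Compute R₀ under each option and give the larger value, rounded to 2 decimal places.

breed at age 10: R₀ = 0.60 × (23 + 0.18 × 36) = 0.60 × 29.4800 = 17.6880
delay to age 11: R₀ = 0.60 × (0.72 × 36) = 0.60 × 25.9200 = 15.5520
Higher: breed at age 10 (17.6880).

17.69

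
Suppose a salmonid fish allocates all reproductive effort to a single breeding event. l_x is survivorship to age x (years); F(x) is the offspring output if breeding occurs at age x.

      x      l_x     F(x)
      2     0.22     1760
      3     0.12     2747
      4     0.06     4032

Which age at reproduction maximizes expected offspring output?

2

Expected offspring if breeding at age x = l_x × F(x):
  age 2: 0.22 × 1760 = 387.200
  age 3: 0.12 × 2747 = 329.640
  age 4: 0.06 × 4032 = 241.920
Maximum at age 2 (387.200).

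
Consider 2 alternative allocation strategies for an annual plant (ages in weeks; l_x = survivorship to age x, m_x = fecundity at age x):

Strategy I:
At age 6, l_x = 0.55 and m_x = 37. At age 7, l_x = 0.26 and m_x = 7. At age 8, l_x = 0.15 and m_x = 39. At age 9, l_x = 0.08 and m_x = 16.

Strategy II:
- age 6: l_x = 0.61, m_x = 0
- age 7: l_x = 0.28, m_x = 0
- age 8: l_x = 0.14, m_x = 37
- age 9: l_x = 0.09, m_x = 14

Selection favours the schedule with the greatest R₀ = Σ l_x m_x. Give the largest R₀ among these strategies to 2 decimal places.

Strategy I: R₀ = 0.55×37 + 0.26×7 + 0.15×39 + 0.08×16 = 29.3000
Strategy II: R₀ = 0.61×0 + 0.28×0 + 0.14×37 + 0.09×14 = 6.4400
Highest R₀: strategy I with 29.3000.

29.30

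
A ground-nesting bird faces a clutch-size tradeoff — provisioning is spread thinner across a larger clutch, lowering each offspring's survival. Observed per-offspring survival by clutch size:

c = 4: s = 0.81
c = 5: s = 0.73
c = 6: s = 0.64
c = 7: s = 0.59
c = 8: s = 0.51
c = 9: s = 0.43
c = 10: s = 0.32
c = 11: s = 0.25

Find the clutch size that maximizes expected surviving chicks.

7

Expected surviving chicks = c × s(c):
  c=4: 4 × 0.81 = 3.240
  c=5: 5 × 0.73 = 3.650
  c=6: 6 × 0.64 = 3.840
  c=7: 7 × 0.59 = 4.130
  c=8: 8 × 0.51 = 4.080
  c=9: 9 × 0.43 = 3.870
  c=10: 10 × 0.32 = 3.200
  c=11: 11 × 0.25 = 2.750
Maximum at c = 7 (4.130 surviving chicks).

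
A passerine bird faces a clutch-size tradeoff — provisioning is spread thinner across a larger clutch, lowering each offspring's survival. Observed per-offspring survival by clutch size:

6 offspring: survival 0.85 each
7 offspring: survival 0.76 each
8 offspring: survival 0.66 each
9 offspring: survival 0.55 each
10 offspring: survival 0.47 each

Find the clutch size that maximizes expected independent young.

Expected independent young = c × s(c):
  c=6: 6 × 0.85 = 5.100
  c=7: 7 × 0.76 = 5.320
  c=8: 8 × 0.66 = 5.280
  c=9: 9 × 0.55 = 4.950
  c=10: 10 × 0.47 = 4.700
Maximum at c = 7 (5.320 independent young).

7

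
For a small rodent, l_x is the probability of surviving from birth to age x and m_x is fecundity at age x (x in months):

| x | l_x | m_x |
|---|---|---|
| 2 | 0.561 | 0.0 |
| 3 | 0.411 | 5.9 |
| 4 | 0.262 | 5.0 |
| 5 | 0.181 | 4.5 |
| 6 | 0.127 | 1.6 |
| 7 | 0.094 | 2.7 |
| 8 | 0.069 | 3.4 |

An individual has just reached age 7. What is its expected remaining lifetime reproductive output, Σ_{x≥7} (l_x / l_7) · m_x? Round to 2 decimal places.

5.20

l_7 = 0.094. Conditional survival from age 7 to x is l_x / l_7.
  x=7: (0.094/0.094) × 2.7 = 2.7000
  x=8: (0.069/0.094) × 3.4 = 2.4957
Sum = 2.7000 + 2.4957 = 5.1957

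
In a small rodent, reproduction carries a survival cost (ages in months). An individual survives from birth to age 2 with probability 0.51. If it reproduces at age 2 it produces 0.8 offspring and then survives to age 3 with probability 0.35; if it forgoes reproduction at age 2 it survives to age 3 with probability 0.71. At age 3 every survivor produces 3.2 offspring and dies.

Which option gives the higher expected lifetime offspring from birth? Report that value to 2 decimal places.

breed at age 2: R₀ = 0.51 × (0.8 + 0.35 × 3.2) = 0.51 × 1.9200 = 0.9792
delay to age 3: R₀ = 0.51 × (0.71 × 3.2) = 0.51 × 2.2720 = 1.1587
Higher: delay to age 3 (1.1587).

1.16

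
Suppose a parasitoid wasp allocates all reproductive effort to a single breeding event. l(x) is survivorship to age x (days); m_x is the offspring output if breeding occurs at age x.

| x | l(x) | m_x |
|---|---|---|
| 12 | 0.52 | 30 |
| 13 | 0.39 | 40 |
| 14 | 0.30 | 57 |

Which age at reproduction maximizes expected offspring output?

Expected offspring if breeding at age x = l(x) × m_x:
  age 12: 0.52 × 30 = 15.600
  age 13: 0.39 × 40 = 15.600
  age 14: 0.30 × 57 = 17.100
Maximum at age 14 (17.100).

14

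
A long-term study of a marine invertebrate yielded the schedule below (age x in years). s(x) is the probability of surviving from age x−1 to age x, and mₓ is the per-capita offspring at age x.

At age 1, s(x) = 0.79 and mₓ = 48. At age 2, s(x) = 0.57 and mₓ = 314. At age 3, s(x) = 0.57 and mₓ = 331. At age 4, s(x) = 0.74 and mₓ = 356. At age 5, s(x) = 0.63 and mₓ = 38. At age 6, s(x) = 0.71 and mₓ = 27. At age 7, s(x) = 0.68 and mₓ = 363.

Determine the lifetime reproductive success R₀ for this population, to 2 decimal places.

Survivorship from birth: l_x = s_1·s_2·…·s_x.
  l_1 = 0.79000
  l_2 = 0.45030
  l_3 = 0.25667
  l_4 = 0.18994
  l_5 = 0.11966
  l_6 = 0.08496
  l_7 = 0.05777
R₀ = Σ l_x mₓ:
  age 1: 0.79000 × 48 = 37.9200
  age 2: 0.45030 × 314 = 141.3942
  age 3: 0.25667 × 331 = 84.9578
  age 4: 0.18994 × 356 = 67.6186
  age 5: 0.11966 × 38 = 4.5471
  age 6: 0.08496 × 27 = 2.2939
  age 7: 0.05777 × 363 = 20.9705
R₀ = 37.9200 + 141.3942 + 84.9578 + 67.6186 + 4.5471 + 2.2939 + 20.9705 = 359.7021

359.70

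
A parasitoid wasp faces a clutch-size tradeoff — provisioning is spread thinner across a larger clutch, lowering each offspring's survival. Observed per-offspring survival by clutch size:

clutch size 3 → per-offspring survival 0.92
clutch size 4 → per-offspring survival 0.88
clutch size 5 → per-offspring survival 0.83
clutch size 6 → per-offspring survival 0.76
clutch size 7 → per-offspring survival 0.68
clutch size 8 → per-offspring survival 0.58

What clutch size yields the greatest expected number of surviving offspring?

7

Expected surviving offspring = c × s(c):
  c=3: 3 × 0.92 = 2.760
  c=4: 4 × 0.88 = 3.520
  c=5: 5 × 0.83 = 4.150
  c=6: 6 × 0.76 = 4.560
  c=7: 7 × 0.68 = 4.760
  c=8: 8 × 0.58 = 4.640
Maximum at c = 7 (4.760 surviving offspring).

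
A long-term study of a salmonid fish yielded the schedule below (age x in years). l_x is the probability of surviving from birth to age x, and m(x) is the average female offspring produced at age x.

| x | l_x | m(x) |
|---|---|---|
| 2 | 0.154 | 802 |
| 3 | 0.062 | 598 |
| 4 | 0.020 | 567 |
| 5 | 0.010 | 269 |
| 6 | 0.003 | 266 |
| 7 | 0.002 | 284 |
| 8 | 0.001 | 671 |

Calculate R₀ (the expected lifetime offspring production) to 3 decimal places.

R₀ = Σ l_x m(x):
  age 2: 0.154 × 802 = 123.5080
  age 3: 0.062 × 598 = 37.0760
  age 4: 0.020 × 567 = 11.3400
  age 5: 0.010 × 269 = 2.6900
  age 6: 0.003 × 266 = 0.7980
  age 7: 0.002 × 284 = 0.5680
  age 8: 0.001 × 671 = 0.6710
R₀ = 123.5080 + 37.0760 + 11.3400 + 2.6900 + 0.7980 + 0.5680 + 0.6710 = 176.6510

176.651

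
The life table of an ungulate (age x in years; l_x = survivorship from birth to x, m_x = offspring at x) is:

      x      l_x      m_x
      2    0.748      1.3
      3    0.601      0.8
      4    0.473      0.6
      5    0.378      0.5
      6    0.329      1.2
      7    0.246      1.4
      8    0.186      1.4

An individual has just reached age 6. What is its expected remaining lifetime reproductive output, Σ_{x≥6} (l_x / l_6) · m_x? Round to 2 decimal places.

l_6 = 0.329. Conditional survival from age 6 to x is l_x / l_6.
  x=6: (0.329/0.329) × 1.2 = 1.2000
  x=7: (0.246/0.329) × 1.4 = 1.0468
  x=8: (0.186/0.329) × 1.4 = 0.7915
Sum = 1.2000 + 1.0468 + 0.7915 = 3.0383

3.04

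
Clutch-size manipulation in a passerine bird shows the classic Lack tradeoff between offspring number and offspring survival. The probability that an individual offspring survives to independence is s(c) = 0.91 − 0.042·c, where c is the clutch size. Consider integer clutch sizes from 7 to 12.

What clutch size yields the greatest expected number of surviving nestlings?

11

Expected surviving nestlings = c × s(c):
  c=7: 7 × 0.616 = 4.312
  c=8: 8 × 0.574 = 4.592
  c=9: 9 × 0.532 = 4.788
  c=10: 10 × 0.490 = 4.900
  c=11: 11 × 0.448 = 4.928
  c=12: 12 × 0.406 = 4.872
Maximum at c = 11 (4.928 surviving nestlings).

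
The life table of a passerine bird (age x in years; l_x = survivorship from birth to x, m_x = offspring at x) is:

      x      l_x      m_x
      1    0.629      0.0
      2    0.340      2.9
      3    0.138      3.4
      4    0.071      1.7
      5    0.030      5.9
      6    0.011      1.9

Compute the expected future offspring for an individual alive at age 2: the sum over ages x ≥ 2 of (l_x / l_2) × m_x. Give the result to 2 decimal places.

l_2 = 0.340. Conditional survival from age 2 to x is l_x / l_2.
  x=2: (0.340/0.340) × 2.9 = 2.9000
  x=3: (0.138/0.340) × 3.4 = 1.3800
  x=4: (0.071/0.340) × 1.7 = 0.3550
  x=5: (0.030/0.340) × 5.9 = 0.5206
  x=6: (0.011/0.340) × 1.9 = 0.0615
Sum = 2.9000 + 1.3800 + 0.3550 + 0.5206 + 0.0615 = 5.2171

5.22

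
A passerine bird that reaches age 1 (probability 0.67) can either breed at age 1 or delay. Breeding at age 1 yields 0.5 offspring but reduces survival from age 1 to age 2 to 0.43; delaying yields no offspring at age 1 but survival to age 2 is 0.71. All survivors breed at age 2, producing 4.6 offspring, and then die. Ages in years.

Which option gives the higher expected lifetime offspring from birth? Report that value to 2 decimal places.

breed at age 1: R₀ = 0.67 × (0.5 + 0.43 × 4.6) = 0.67 × 2.4780 = 1.6603
delay to age 2: R₀ = 0.67 × (0.71 × 4.6) = 0.67 × 3.2660 = 2.1882
Higher: delay to age 2 (2.1882).

2.19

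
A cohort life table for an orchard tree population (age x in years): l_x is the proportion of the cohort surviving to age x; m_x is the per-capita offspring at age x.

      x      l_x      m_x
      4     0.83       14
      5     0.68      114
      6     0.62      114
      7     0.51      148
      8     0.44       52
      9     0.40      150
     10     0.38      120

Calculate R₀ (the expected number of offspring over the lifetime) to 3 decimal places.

R₀ = Σ l_x m_x:
  age 4: 0.83 × 14 = 11.6200
  age 5: 0.68 × 114 = 77.5200
  age 6: 0.62 × 114 = 70.6800
  age 7: 0.51 × 148 = 75.4800
  age 8: 0.44 × 52 = 22.8800
  age 9: 0.40 × 150 = 60.0000
  age 10: 0.38 × 120 = 45.6000
R₀ = 11.6200 + 77.5200 + 70.6800 + 75.4800 + 22.8800 + 60.0000 + 45.6000 = 363.7800

363.780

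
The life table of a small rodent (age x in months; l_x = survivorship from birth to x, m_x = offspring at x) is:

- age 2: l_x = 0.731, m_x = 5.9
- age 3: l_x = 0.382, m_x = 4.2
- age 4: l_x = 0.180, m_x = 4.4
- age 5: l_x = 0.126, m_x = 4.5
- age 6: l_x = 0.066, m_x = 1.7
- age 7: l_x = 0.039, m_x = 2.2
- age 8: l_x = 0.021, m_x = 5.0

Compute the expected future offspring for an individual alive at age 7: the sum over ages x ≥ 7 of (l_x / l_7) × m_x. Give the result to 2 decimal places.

l_7 = 0.039. Conditional survival from age 7 to x is l_x / l_7.
  x=7: (0.039/0.039) × 2.2 = 2.2000
  x=8: (0.021/0.039) × 5.0 = 2.6923
Sum = 2.2000 + 2.6923 = 4.8923

4.89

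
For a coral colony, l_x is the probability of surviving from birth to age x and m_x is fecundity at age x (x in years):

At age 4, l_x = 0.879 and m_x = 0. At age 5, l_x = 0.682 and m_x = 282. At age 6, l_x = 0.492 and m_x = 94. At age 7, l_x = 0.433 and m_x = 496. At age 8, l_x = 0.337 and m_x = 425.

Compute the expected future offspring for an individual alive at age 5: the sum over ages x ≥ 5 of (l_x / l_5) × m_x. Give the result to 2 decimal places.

874.73

l_5 = 0.682. Conditional survival from age 5 to x is l_x / l_5.
  x=5: (0.682/0.682) × 282 = 282.0000
  x=6: (0.492/0.682) × 94 = 67.8123
  x=7: (0.433/0.682) × 496 = 314.9091
  x=8: (0.337/0.682) × 425 = 210.0073
Sum = 282.0000 + 67.8123 + 314.9091 + 210.0073 = 874.7287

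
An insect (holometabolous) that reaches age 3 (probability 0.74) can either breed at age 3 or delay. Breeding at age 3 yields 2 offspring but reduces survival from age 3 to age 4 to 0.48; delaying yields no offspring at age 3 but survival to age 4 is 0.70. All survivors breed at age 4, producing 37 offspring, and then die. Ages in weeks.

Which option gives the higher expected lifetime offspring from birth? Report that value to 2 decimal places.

breed at age 3: R₀ = 0.74 × (2 + 0.48 × 37) = 0.74 × 19.7600 = 14.6224
delay to age 4: R₀ = 0.74 × (0.70 × 37) = 0.74 × 25.9000 = 19.1660
Higher: delay to age 4 (19.1660).

19.17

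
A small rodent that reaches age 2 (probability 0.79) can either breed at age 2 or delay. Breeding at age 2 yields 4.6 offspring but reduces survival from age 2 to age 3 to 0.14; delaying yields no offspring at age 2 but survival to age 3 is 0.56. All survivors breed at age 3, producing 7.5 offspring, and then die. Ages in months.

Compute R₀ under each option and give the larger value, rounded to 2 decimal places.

breed at age 2: R₀ = 0.79 × (4.6 + 0.14 × 7.5) = 0.79 × 5.6500 = 4.4635
delay to age 3: R₀ = 0.79 × (0.56 × 7.5) = 0.79 × 4.2000 = 3.3180
Higher: breed at age 2 (4.4635).

4.46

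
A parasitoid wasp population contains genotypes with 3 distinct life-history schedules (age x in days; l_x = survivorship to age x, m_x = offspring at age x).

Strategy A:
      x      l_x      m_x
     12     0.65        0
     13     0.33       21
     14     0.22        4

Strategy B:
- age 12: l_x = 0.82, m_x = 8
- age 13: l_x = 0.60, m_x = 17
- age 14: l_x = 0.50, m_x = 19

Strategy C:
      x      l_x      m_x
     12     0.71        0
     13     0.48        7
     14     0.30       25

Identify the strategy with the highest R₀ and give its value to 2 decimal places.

26.26

Strategy A: R₀ = 0.65×0 + 0.33×21 + 0.22×4 = 7.8100
Strategy B: R₀ = 0.82×8 + 0.60×17 + 0.50×19 = 26.2600
Strategy C: R₀ = 0.71×0 + 0.48×7 + 0.30×25 = 10.8600
Highest R₀: strategy B with 26.2600.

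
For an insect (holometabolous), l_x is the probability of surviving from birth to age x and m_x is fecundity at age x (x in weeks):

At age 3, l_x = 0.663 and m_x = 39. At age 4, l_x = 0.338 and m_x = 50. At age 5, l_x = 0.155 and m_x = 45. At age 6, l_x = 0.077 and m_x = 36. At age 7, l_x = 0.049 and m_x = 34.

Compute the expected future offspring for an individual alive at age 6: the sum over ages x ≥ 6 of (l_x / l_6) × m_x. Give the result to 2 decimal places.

l_6 = 0.077. Conditional survival from age 6 to x is l_x / l_6.
  x=6: (0.077/0.077) × 36 = 36.0000
  x=7: (0.049/0.077) × 34 = 21.6364
Sum = 36.0000 + 21.6364 = 57.6364

57.64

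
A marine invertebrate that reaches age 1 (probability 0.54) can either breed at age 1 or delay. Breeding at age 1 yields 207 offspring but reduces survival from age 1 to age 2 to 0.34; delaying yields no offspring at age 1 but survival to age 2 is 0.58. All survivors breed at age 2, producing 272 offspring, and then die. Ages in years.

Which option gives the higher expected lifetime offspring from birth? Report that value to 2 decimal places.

breed at age 1: R₀ = 0.54 × (207 + 0.34 × 272) = 0.54 × 299.4800 = 161.7192
delay to age 2: R₀ = 0.54 × (0.58 × 272) = 0.54 × 157.7600 = 85.1904
Higher: breed at age 1 (161.7192).

161.72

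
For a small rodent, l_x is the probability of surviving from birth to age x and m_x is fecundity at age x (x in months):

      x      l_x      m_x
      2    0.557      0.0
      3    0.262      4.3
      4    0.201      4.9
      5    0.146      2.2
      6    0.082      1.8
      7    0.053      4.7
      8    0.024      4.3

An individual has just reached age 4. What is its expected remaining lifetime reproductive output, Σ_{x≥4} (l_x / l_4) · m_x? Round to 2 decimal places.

l_4 = 0.201. Conditional survival from age 4 to x is l_x / l_4.
  x=4: (0.201/0.201) × 4.9 = 4.9000
  x=5: (0.146/0.201) × 2.2 = 1.5980
  x=6: (0.082/0.201) × 1.8 = 0.7343
  x=7: (0.053/0.201) × 4.7 = 1.2393
  x=8: (0.024/0.201) × 4.3 = 0.5134
Sum = 4.9000 + 1.5980 + 0.7343 + 1.2393 + 0.5134 = 8.9851

8.99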